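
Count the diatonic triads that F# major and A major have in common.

Diatonic triads of F# major: F# (I), G#m (ii), A#m (iii), B (IV), C# (V), D#m (vi), E#dim (vii°).
Diatonic triads of A major: A (I), Bm (ii), C#m (iii), D (IV), E (V), F#m (vi), G#dim (vii°).
No triad has the same root and quality in both keys.

0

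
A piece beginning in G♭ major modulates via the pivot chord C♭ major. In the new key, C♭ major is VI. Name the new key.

The numeral VI denotes a major triad on scale degree 6. With C♭ on degree 6, the tonic of the new key is E♭.
Degree 6 carries a major triad in minor keys, so the destination is E♭ minor.
Check: the diatonic triads of E♭ minor (natural minor) are E♭m (i), Fdim (ii°), G♭ (III), A♭m (iv), B♭m (v), C♭ (VI), D♭ (VII) — C♭ major is indeed VI.

E♭ minor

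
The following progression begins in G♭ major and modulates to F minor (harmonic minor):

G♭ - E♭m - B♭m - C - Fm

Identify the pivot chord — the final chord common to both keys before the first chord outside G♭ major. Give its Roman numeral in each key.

B♭m — iii in G♭ major, iv in F minor

Chords diatonic to G♭ major: G♭, A♭m, B♭m, C♭, D♭, E♭m, Fdim.
Reading the progression, the first chord not in that set is C, so the modulation leaves G♭ major there.
The chord immediately before C is B♭m, which is diatonic to both keys: iii in G♭ major and iv in F minor.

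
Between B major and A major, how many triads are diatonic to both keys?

Diatonic triads of B major: B (I), C#m (ii), D#m (iii), E (IV), F# (V), G#m (vi), A#dim (vii°).
Diatonic triads of A major: A (I), Bm (ii), C#m (iii), D (IV), E (V), F#m (vi), G#dim (vii°).
Matching root and quality in both lists: C#m, E.
That gives 2 common triads.

2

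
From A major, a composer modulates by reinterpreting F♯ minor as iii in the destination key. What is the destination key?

The numeral iii denotes a minor triad on scale degree 3. With F♯ on degree 3, the tonic of the new key is D.
Degree 3 carries a minor triad in major keys, so the destination is D major.
Check: the diatonic triads of D major are D (I), Em (ii), F♯m (iii), G (IV), A (V), Bm (vi), C♯dim (vii°) — F♯ minor is indeed iii.

D major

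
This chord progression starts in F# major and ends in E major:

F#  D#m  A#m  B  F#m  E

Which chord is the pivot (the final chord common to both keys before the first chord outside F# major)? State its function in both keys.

Chords diatonic to F# major: F#, G#m, A#m, B, C#, D#m, E#dim.
Reading the progression, the first chord not in that set is F#m, so the modulation leaves F# major there.
The chord immediately before F#m is B, which is diatonic to both keys: IV in F# major and V in E major.

B — IV in F# major, V in E major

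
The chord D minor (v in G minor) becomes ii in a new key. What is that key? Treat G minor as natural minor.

The numeral ii denotes a minor triad on scale degree 2. With D on degree 2, the tonic of the new key is C.
Degree 2 carries a minor triad in major keys, so the destination is C major.
Check: the diatonic triads of C major are C (I), Dm (ii), Em (iii), F (IV), G (V), Am (vi), Bdim (vii°) — D minor is indeed ii.

C major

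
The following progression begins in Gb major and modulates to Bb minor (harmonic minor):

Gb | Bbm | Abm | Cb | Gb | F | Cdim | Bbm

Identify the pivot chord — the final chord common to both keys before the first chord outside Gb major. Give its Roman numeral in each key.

Gb — I in Gb major, VI in Bb minor

Chords diatonic to Gb major: Gb, Abm, Bbm, Cb, Db, Ebm, Fdim.
Reading the progression, the first chord not in that set is F, so the modulation leaves Gb major there.
The chord immediately before F is Gb, which is diatonic to both keys: I in Gb major and VI in Bb minor.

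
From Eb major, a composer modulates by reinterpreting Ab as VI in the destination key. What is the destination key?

The numeral VI denotes a major triad on scale degree 6. With Ab on degree 6, the tonic of the new key is C.
Degree 6 carries a major triad in minor keys, so the destination is C minor.
Check: the diatonic triads of C minor (natural minor) are Cm (i), Ddim (ii°), Eb (III), Fm (iv), Gm (v), Ab (VI), Bb (VII) — Ab is indeed VI.

C minor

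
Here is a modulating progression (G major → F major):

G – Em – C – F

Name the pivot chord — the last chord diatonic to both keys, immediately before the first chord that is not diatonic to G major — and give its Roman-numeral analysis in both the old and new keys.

C — IV in G major, V in F major

Chords diatonic to G major: G, Am, Bm, C, D, Em, F#dim.
Reading the progression, the first chord not in that set is F, so the modulation leaves G major there.
The chord immediately before F is C, which is diatonic to both keys: IV in G major and V in F major.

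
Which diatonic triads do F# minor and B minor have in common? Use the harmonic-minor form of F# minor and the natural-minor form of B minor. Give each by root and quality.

Triads in F# minor (harmonic minor): F#m (i), G#dim (ii°), Aaug (III+), Bm (iv), C# (V), D (VI), E#dim (vii°).
Triads in B minor (natural minor): Bm (i), C#dim (ii°), D (III), Em (iv), F#m (v), G (VI), A (VII).
Shared triads with their functions: F#m (i in F# minor, v in B minor); Bm (iv in F# minor, i in B minor); D (VI in F# minor, III in B minor).

F#m, Bm, D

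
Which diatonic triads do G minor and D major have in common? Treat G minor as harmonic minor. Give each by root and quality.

Triads in G minor (harmonic minor): G minor (i), A diminished (ii°), Bb augmented (III+), C minor (iv), D major (V), Eb major (VI), F# diminished (vii°).
Triads in D major: D major (I), E minor (ii), F# minor (iii), G major (IV), A major (V), B minor (vi), C# diminished (vii°).
Shared triads with their functions: D major (V in G minor, I in D major).

D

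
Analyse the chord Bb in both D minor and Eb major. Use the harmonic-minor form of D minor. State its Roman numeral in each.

VI in D minor; V in Eb major

The scale of D minor (harmonic minor) is D E F G A Bb C#; Bb is degree 6, and the triad built there (Bb-D-F) is major, so it is VI.
The scale of Eb major is Eb F G Ab Bb C D; Bb is degree 5, and the triad built there (Bb-D-F) is major, so it is V.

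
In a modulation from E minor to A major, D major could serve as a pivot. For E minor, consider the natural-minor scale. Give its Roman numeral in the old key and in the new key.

The scale of E minor (natural minor) is E F# G A B C D; D is degree 7, and the triad built there (D-F#-A) is major, so it is VII.
The scale of A major is A B C# D E F# G#; D is degree 4, and the triad built there (D-F#-A) is major, so it is IV.

VII in E minor; IV in A major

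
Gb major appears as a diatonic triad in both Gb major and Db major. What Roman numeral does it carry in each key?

I in Gb major; IV in Db major

The scale of Gb major is Gb Ab Bb Cb Db Eb F; Gb is degree 1, and the triad built there (Gb-Bb-Db) is major, so it is I.
The scale of Db major is Db Eb F Gb Ab Bb C; Gb is degree 4, and the triad built there (Gb-Bb-Db) is major, so it is IV.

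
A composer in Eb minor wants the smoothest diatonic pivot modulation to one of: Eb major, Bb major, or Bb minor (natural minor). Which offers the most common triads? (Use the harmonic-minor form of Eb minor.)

Triads of Eb minor (harmonic minor): Eb minor (i), F diminished (ii°), Gb augmented (III+), Ab minor (iv), Bb major (V), Cb major (VI), D diminished (vii°).
Eb major shares 2: Bb, Ddim.
Bb major shares 1: Bb.
Bb minor (natural minor) shares 1: Ebm.
The most common triads (2) are shared with Eb major.

Eb major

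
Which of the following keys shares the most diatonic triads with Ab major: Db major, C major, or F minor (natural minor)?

Triads of Ab major: Ab major (I), Bb minor (ii), C minor (iii), Db major (IV), Eb major (V), F minor (vi), G diminished (vii°).
Db major shares 4: Ab, Bbm, Db, Fm.
C major shares 0: none.
F minor (natural minor) shares 7: Ab, Bbm, Cm, Db, Eb, Fm, Gdim.
The most common triads (7) are shared with F minor.

F minor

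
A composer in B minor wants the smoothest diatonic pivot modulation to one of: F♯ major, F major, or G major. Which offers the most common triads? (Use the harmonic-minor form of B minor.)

Triads of B minor (harmonic minor): Bm (i), C♯dim (ii°), Daug (III+), Em (iv), F♯ (V), G (VI), A♯dim (vii°).
F♯ major shares 1: F♯.
F major shares 0: none.
G major shares 3: Bm, Em, G.
The most common triads (3) are shared with G major.

G major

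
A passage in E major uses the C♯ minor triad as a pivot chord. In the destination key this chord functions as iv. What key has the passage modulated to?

The numeral iv denotes a minor triad on scale degree 4. With C♯ on degree 4, the tonic of the new key is G♯.
Degree 4 carries a minor triad in minor keys, so the destination is G♯ minor.
Check: the diatonic triads of G♯ minor (natural minor) are G♯m (i), A♯dim (ii°), B (III), C♯m (iv), D♯m (v), E (VI), F♯ (VII) — C♯ minor is indeed iv.

G♯ minor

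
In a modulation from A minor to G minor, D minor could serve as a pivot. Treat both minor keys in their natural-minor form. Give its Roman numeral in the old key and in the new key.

The scale of A minor (natural minor) is A B C D E F G; D is degree 4, and the triad built there (D-F-A) is minor, so it is iv.
The scale of G minor (natural minor) is G A B♭ C D E♭ F; D is degree 5, and the triad built there (D-F-A) is minor, so it is v.

iv in A minor; v in G minor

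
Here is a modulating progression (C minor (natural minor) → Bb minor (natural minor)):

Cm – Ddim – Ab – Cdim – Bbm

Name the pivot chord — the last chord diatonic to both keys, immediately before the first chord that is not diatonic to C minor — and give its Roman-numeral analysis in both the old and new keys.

Chords diatonic to C minor: Cm, Ddim, Eb, Fm, Gm, Ab, Bb.
Reading the progression, the first chord not in that set is Cdim, so the modulation leaves C minor there.
The chord immediately before Cdim is Ab, which is diatonic to both keys: VI in C minor and VII in Bb minor.

Ab — VI in C minor, VII in Bb minor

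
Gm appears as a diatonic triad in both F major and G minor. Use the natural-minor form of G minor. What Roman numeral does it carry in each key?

ii in F major; i in G minor

The scale of F major is F G A B♭ C D E; G is degree 2, and the triad built there (G-B♭-D) is minor, so it is ii.
The scale of G minor (natural minor) is G A B♭ C D E♭ F; G is degree 1, and the triad built there (G-B♭-D) is minor, so it is i.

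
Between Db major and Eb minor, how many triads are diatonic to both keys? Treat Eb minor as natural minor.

4

Diatonic triads of Db major: Db (I), Ebm (ii), Fm (iii), Gb (IV), Ab (V), Bbm (vi), Cdim (vii°).
Diatonic triads of Eb minor (natural minor): Ebm (i), Fdim (ii°), Gb (III), Abm (iv), Bbm (v), Cb (VI), Db (VII).
Matching root and quality in both lists: Db, Ebm, Gb, Bbm.
That gives 4 common triads.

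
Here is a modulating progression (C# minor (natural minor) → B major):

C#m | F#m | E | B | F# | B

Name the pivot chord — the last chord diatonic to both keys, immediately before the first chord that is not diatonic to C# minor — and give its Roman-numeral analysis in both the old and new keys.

B — VII in C# minor, I in B major

Chords diatonic to C# minor: C#m, D#dim, E, F#m, G#m, A, B.
Reading the progression, the first chord not in that set is F#, so the modulation leaves C# minor there.
The chord immediately before F# is B, which is diatonic to both keys: VII in C# minor and I in B major.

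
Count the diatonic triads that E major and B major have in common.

4

Diatonic triads of E major: E (I), F#m (ii), G#m (iii), A (IV), B (V), C#m (vi), D#dim (vii°).
Diatonic triads of B major: B (I), C#m (ii), D#m (iii), E (IV), F# (V), G#m (vi), A#dim (vii°).
Matching root and quality in both lists: E, G#m, B, C#m.
That gives 4 common triads.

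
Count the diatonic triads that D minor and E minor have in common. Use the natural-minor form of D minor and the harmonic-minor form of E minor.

2

Diatonic triads of D minor (natural minor): Dm (i), Edim (ii°), F (III), Gm (iv), Am (v), B♭ (VI), C (VII).
Diatonic triads of E minor (harmonic minor): Em (i), F♯dim (ii°), Gaug (III+), Am (iv), B (V), C (VI), D♯dim (vii°).
Matching root and quality in both lists: Am, C.
That gives 2 common triads.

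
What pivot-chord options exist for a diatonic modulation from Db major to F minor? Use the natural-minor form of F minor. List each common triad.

Db, Fm, Ab, Bbm

Triads in Db major: Db (I), Ebm (ii), Fm (iii), Gb (IV), Ab (V), Bbm (vi), Cdim (vii°).
Triads in F minor (natural minor): Fm (i), Gdim (ii°), Ab (III), Bbm (iv), Cm (v), Db (VI), Eb (VII).
Shared triads with their functions: Db (I in Db major, VI in F minor); Fm (iii in Db major, i in F minor); Ab (V in Db major, III in F minor); Bbm (vi in Db major, iv in F minor).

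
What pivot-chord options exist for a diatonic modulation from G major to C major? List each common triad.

G, Am, C, Em

Triads in G major: G (I), Am (ii), Bm (iii), C (IV), D (V), Em (vi), F#dim (vii°).
Triads in C major: C (I), Dm (ii), Em (iii), F (IV), G (V), Am (vi), Bdim (vii°).
Shared triads with their functions: G (I in G major, V in C major); Am (ii in G major, vi in C major); C (IV in G major, I in C major); Em (vi in G major, iii in C major).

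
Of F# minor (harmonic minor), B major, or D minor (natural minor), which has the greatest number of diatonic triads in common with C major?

Triads of C major: C (I), Dm (ii), Em (iii), F (IV), G (V), Am (vi), Bdim (vii°).
F# minor (harmonic minor) shares 0: none.
B major shares 0: none.
D minor (natural minor) shares 4: C, Dm, F, Am.
The most common triads (4) are shared with D minor.

D minor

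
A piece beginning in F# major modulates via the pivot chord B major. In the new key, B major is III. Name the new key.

The numeral III denotes a major triad on scale degree 3. With B on degree 3, the tonic of the new key is G#.
Degree 3 carries a major triad in natural-minor keys, so the destination is G# minor.
Check: the diatonic triads of G# minor (natural minor) are G#m (i), A#dim (ii°), B (III), C#m (iv), D#m (v), E (VI), F# (VII) — B major is indeed III.

G# minor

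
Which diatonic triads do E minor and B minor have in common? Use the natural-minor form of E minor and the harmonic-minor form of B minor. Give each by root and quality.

Triads in E minor (natural minor): Em (i), F#dim (ii°), G (III), Am (iv), Bm (v), C (VI), D (VII).
Triads in B minor (harmonic minor): Bm (i), C#dim (ii°), Daug (III+), Em (iv), F# (V), G (VI), A#dim (vii°).
Shared triads with their functions: Em (i in E minor, iv in B minor); G (III in E minor, VI in B minor); Bm (v in E minor, i in B minor).

Em, G, Bm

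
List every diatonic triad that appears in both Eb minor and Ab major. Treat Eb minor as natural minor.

Triads in Eb minor (natural minor): Ebm (i), Fdim (ii°), Gb (III), Abm (iv), Bbm (v), Cb (VI), Db (VII).
Triads in Ab major: Ab (I), Bbm (ii), Cm (iii), Db (IV), Eb (V), Fm (vi), Gdim (vii°).
Shared triads with their functions: Bbm (v in Eb minor, ii in Ab major); Db (VII in Eb minor, IV in Ab major).

Bbm, Db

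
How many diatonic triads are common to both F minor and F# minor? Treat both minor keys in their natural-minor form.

Diatonic triads of F minor (natural minor): Fm (i), Gdim (ii°), Ab (III), Bbm (iv), Cm (v), Db (VI), Eb (VII).
Diatonic triads of F# minor (natural minor): F#m (i), G#dim (ii°), A (III), Bm (iv), C#m (v), D (VI), E (VII).
No triad has the same root and quality in both keys.

0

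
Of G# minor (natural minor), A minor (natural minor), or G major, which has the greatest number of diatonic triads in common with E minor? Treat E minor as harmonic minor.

Triads of E minor (harmonic minor): Em (i), F#dim (ii°), Gaug (III+), Am (iv), B (V), C (VI), D#dim (vii°).
G# minor (natural minor) shares 1: B.
A minor (natural minor) shares 3: Em, Am, C.
G major shares 4: Em, F#dim, Am, C.
The most common triads (4) are shared with G major.

G major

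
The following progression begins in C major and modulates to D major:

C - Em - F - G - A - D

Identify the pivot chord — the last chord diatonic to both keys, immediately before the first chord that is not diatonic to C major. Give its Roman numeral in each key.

Chords diatonic to C major: C, Dm, Em, F, G, Am, Bdim.
Reading the progression, the first chord not in that set is A, so the modulation leaves C major there.
The chord immediately before A is G, which is diatonic to both keys: V in C major and IV in D major.

G — V in C major, IV in D major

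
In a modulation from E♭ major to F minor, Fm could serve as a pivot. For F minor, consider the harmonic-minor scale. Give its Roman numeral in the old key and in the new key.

The scale of E♭ major is E♭ F G A♭ B♭ C D; F is degree 2, and the triad built there (F-A♭-C) is minor, so it is ii.
The scale of F minor (harmonic minor) is F G A♭ B♭ C D♭ E; F is degree 1, and the triad built there (F-A♭-C) is minor, so it is i.

ii in E♭ major; i in F minor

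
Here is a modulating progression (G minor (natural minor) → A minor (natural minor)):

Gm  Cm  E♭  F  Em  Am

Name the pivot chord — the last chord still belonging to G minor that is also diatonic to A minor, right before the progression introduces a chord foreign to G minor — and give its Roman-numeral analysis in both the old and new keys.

Chords diatonic to G minor: Gm, Adim, B♭, Cm, Dm, E♭, F.
Reading the progression, the first chord not in that set is Em, so the modulation leaves G minor there.
The chord immediately before Em is F, which is diatonic to both keys: VII in G minor and VI in A minor.

F — VII in G minor, VI in A minor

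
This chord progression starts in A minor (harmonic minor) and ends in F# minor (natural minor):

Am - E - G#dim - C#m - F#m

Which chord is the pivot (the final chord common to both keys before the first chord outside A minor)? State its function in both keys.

G#dim — vii° in A minor, ii° in F# minor

Chords diatonic to A minor: Am, Bdim, Caug, Dm, E, F, G#dim.
Reading the progression, the first chord not in that set is C#m, so the modulation leaves A minor there.
The chord immediately before C#m is G#dim, which is diatonic to both keys: vii° in A minor and ii° in F# minor.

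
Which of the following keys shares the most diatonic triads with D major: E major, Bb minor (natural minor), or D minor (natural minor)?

Triads of D major: D (I), Em (ii), F#m (iii), G (IV), A (V), Bm (vi), C#dim (vii°).
E major shares 2: F#m, A.
Bb minor (natural minor) shares 0: none.
D minor (natural minor) shares 0: none.
The most common triads (2) are shared with E major.

E major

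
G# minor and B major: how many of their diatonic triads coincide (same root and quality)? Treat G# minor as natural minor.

Diatonic triads of G# minor (natural minor): G# minor (i), A# diminished (ii°), B major (III), C# minor (iv), D# minor (v), E major (VI), F# major (VII).
Diatonic triads of B major: B major (I), C# minor (ii), D# minor (iii), E major (IV), F# major (V), G# minor (vi), A# diminished (vii°).
Matching root and quality in both lists: G# minor, A# diminished, B major, C# minor, D# minor, E major, F# major.
That gives 7 common triads.

7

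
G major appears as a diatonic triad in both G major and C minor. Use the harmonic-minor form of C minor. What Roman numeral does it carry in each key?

I in G major; V in C minor

The scale of G major is G A B C D E F#; G is degree 1, and the triad built there (G-B-D) is major, so it is I.
The scale of C minor (harmonic minor) is C D Eb F G Ab B; G is degree 5, and the triad built there (G-B-D) is major, so it is V.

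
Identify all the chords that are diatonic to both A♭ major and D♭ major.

Triads in A♭ major: A♭ major (I), B♭ minor (ii), C minor (iii), D♭ major (IV), E♭ major (V), F minor (vi), G diminished (vii°).
Triads in D♭ major: D♭ major (I), E♭ minor (ii), F minor (iii), G♭ major (IV), A♭ major (V), B♭ minor (vi), C diminished (vii°).
Shared triads with their functions: A♭ major (I in A♭ major, V in D♭ major); B♭ minor (ii in A♭ major, vi in D♭ major); D♭ major (IV in A♭ major, I in D♭ major); F minor (vi in A♭ major, iii in D♭ major).

A♭, B♭m, D♭, Fm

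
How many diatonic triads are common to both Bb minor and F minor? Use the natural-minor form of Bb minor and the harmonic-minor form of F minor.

3

Diatonic triads of Bb minor (natural minor): Bbm (i), Cdim (ii°), Db (III), Ebm (iv), Fm (v), Gb (VI), Ab (VII).
Diatonic triads of F minor (harmonic minor): Fm (i), Gdim (ii°), Abaug (III+), Bbm (iv), C (V), Db (VI), Edim (vii°).
Matching root and quality in both lists: Bbm, Db, Fm.
That gives 3 common triads.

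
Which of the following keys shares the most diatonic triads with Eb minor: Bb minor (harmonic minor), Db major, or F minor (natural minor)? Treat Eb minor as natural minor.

Db major

Triads of Eb minor (natural minor): Ebm (i), Fdim (ii°), Gb (III), Abm (iv), Bbm (v), Cb (VI), Db (VII).
Bb minor (harmonic minor) shares 3: Ebm, Gb, Bbm.
Db major shares 4: Ebm, Gb, Bbm, Db.
F minor (natural minor) shares 2: Bbm, Db.
The most common triads (4) are shared with Db major.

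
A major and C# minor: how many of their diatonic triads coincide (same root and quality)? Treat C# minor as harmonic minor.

Diatonic triads of A major: A major (I), B minor (ii), C# minor (iii), D major (IV), E major (V), F# minor (vi), G# diminished (vii°).
Diatonic triads of C# minor (harmonic minor): C# minor (i), D# diminished (ii°), E augmented (III+), F# minor (iv), G# major (V), A major (VI), B# diminished (vii°).
Matching root and quality in both lists: A major, C# minor, F# minor.
That gives 3 common triads.

3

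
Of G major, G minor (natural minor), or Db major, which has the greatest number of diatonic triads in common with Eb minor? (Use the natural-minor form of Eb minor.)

Db major

Triads of Eb minor (natural minor): Eb minor (i), F diminished (ii°), Gb major (III), Ab minor (iv), Bb minor (v), Cb major (VI), Db major (VII).
G major shares 0: none.
G minor (natural minor) shares 0: none.
Db major shares 4: Ebm, Gb, Bbm, Db.
The most common triads (4) are shared with Db major.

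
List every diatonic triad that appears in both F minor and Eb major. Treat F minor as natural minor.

Triads in F minor (natural minor): F minor (i), G diminished (ii°), Ab major (III), Bb minor (iv), C minor (v), Db major (VI), Eb major (VII).
Triads in Eb major: Eb major (I), F minor (ii), G minor (iii), Ab major (IV), Bb major (V), C minor (vi), D diminished (vii°).
Shared triads with their functions: F minor (i in F minor, ii in Eb major); Ab major (III in F minor, IV in Eb major); C minor (v in F minor, vi in Eb major); Eb major (VII in F minor, I in Eb major).

Fm, Ab, Cm, Eb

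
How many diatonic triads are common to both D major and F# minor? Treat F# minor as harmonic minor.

Diatonic triads of D major: D (I), Em (ii), F#m (iii), G (IV), A (V), Bm (vi), C#dim (vii°).
Diatonic triads of F# minor (harmonic minor): F#m (i), G#dim (ii°), Aaug (III+), Bm (iv), C# (V), D (VI), E#dim (vii°).
Matching root and quality in both lists: D, F#m, Bm.
That gives 3 common triads.

3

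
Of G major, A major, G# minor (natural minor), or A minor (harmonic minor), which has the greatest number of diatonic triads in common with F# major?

G# minor

Triads of F# major: F# major (I), G# minor (ii), A# minor (iii), B major (IV), C# major (V), D# minor (vi), E# diminished (vii°).
G major shares 0: none.
A major shares 0: none.
G# minor (natural minor) shares 4: F#, G#m, B, D#m.
A minor (harmonic minor) shares 0: none.
The most common triads (4) are shared with G# minor.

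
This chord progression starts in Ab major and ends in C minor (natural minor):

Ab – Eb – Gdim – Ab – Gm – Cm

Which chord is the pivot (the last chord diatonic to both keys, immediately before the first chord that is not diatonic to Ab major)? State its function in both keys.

Ab — I in Ab major, VI in C minor

Chords diatonic to Ab major: Ab, Bbm, Cm, Db, Eb, Fm, Gdim.
Reading the progression, the first chord not in that set is Gm, so the modulation leaves Ab major there.
The chord immediately before Gm is Ab, which is diatonic to both keys: I in Ab major and VI in C minor.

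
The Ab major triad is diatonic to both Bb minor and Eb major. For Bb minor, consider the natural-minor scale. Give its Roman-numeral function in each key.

The scale of Bb minor (natural minor) is Bb C Db Eb F Gb Ab; Ab is degree 7, and the triad built there (Ab-C-Eb) is major, so it is VII.
The scale of Eb major is Eb F G Ab Bb C D; Ab is degree 4, and the triad built there (Ab-C-Eb) is major, so it is IV.

VII in Bb minor; IV in Eb major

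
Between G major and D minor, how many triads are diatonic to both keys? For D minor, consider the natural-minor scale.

2

Diatonic triads of G major: G major (I), A minor (ii), B minor (iii), C major (IV), D major (V), E minor (vi), F# diminished (vii°).
Diatonic triads of D minor (natural minor): D minor (i), E diminished (ii°), F major (III), G minor (iv), A minor (v), Bb major (VI), C major (VII).
Matching root and quality in both lists: A minor, C major.
That gives 2 common triads.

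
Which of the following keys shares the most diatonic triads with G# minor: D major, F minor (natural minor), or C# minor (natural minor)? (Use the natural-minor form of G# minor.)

C# minor

Triads of G# minor (natural minor): G#m (i), A#dim (ii°), B (III), C#m (iv), D#m (v), E (VI), F# (VII).
D major shares 0: none.
F minor (natural minor) shares 0: none.
C# minor (natural minor) shares 4: G#m, B, C#m, E.
The most common triads (4) are shared with C# minor.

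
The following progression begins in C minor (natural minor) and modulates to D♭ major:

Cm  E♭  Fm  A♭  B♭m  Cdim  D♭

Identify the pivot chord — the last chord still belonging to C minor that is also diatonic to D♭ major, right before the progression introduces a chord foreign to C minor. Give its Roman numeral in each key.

Chords diatonic to C minor: Cm, Ddim, E♭, Fm, Gm, A♭, B♭.
Reading the progression, the first chord not in that set is B♭m, so the modulation leaves C minor there.
The chord immediately before B♭m is A♭, which is diatonic to both keys: VI in C minor and V in D♭ major.

A♭ — VI in C minor, V in D♭ major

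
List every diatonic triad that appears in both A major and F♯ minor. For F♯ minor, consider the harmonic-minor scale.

Triads in A major: A major (I), B minor (ii), C♯ minor (iii), D major (IV), E major (V), F♯ minor (vi), G♯ diminished (vii°).
Triads in F♯ minor (harmonic minor): F♯ minor (i), G♯ diminished (ii°), A augmented (III+), B minor (iv), C♯ major (V), D major (VI), E♯ diminished (vii°).
Shared triads with their functions: B minor (ii in A major, iv in F♯ minor); D major (IV in A major, VI in F♯ minor); F♯ minor (vi in A major, i in F♯ minor); G♯ diminished (vii° in A major, ii° in F♯ minor).

Bm, D, F♯m, G♯dim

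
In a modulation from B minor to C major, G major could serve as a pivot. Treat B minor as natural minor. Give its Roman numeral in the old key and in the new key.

VI in B minor; V in C major

The scale of B minor (natural minor) is B C♯ D E F♯ G A; G is degree 6, and the triad built there (G-B-D) is major, so it is VI.
The scale of C major is C D E F G A B; G is degree 5, and the triad built there (G-B-D) is major, so it is V.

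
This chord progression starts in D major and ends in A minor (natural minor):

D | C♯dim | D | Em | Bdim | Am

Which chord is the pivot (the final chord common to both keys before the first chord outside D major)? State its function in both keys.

Chords diatonic to D major: D, Em, F♯m, G, A, Bm, C♯dim.
Reading the progression, the first chord not in that set is Bdim, so the modulation leaves D major there.
The chord immediately before Bdim is Em, which is diatonic to both keys: ii in D major and v in A minor.

Em — ii in D major, v in A minor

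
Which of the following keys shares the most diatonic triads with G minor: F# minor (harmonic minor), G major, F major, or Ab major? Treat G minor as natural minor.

Triads of G minor (natural minor): G minor (i), A diminished (ii°), Bb major (III), C minor (iv), D minor (v), Eb major (VI), F major (VII).
F# minor (harmonic minor) shares 0: none.
G major shares 0: none.
F major shares 4: Gm, Bb, Dm, F.
Ab major shares 2: Cm, Eb.
The most common triads (4) are shared with F major.

F major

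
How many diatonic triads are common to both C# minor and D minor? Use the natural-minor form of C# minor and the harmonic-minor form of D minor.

Diatonic triads of C# minor (natural minor): C# minor (i), D# diminished (ii°), E major (III), F# minor (iv), G# minor (v), A major (VI), B major (VII).
Diatonic triads of D minor (harmonic minor): D minor (i), E diminished (ii°), F augmented (III+), G minor (iv), A major (V), Bb major (VI), C# diminished (vii°).
Matching root and quality in both lists: A major.
That gives 1 common triad.

1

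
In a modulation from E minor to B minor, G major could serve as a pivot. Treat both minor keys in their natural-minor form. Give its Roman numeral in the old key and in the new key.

III in E minor; VI in B minor

The scale of E minor (natural minor) is E F♯ G A B C D; G is degree 3, and the triad built there (G-B-D) is major, so it is III.
The scale of B minor (natural minor) is B C♯ D E F♯ G A; G is degree 6, and the triad built there (G-B-D) is major, so it is VI.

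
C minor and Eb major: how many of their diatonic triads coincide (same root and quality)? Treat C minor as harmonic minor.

4

Diatonic triads of C minor (harmonic minor): C minor (i), D diminished (ii°), Eb augmented (III+), F minor (iv), G major (V), Ab major (VI), B diminished (vii°).
Diatonic triads of Eb major: Eb major (I), F minor (ii), G minor (iii), Ab major (IV), Bb major (V), C minor (vi), D diminished (vii°).
Matching root and quality in both lists: C minor, D diminished, F minor, Ab major.
That gives 4 common triads.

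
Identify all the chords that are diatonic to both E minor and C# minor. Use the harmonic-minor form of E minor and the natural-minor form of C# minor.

B, D#dim

Triads in E minor (harmonic minor): Em (i), F#dim (ii°), Gaug (III+), Am (iv), B (V), C (VI), D#dim (vii°).
Triads in C# minor (natural minor): C#m (i), D#dim (ii°), E (III), F#m (iv), G#m (v), A (VI), B (VII).
Shared triads with their functions: B (V in E minor, VII in C# minor); D#dim (vii° in E minor, ii° in C# minor).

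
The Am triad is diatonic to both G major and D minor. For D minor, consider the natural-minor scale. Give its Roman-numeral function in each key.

The scale of G major is G A B C D E F#; A is degree 2, and the triad built there (A-C-E) is minor, so it is ii.
The scale of D minor (natural minor) is D E F G A Bb C; A is degree 5, and the triad built there (A-C-E) is minor, so it is v.

ii in G major; v in D minor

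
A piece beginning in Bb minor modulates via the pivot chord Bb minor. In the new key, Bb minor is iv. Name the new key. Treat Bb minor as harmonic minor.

F minor

The numeral iv denotes a minor triad on scale degree 4. With Bb on degree 4, the tonic of the new key is F.
Degree 4 carries a minor triad in minor keys, so the destination is F minor.
Check: the diatonic triads of F minor (natural minor) are Fm (i), Gdim (ii°), Ab (III), Bbm (iv), Cm (v), Db (VI), Eb (VII) — Bb minor is indeed iv.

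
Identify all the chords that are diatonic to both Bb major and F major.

Triads in Bb major: Bb (I), Cm (ii), Dm (iii), Eb (IV), F (V), Gm (vi), Adim (vii°).
Triads in F major: F (I), Gm (ii), Am (iii), Bb (IV), C (V), Dm (vi), Edim (vii°).
Shared triads with their functions: Bb (I in Bb major, IV in F major); Dm (iii in Bb major, vi in F major); F (V in Bb major, I in F major); Gm (vi in Bb major, ii in F major).

Bb, Dm, F, Gm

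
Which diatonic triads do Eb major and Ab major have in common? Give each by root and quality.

Triads in Eb major: Eb (I), Fm (ii), Gm (iii), Ab (IV), Bb (V), Cm (vi), Ddim (vii°).
Triads in Ab major: Ab (I), Bbm (ii), Cm (iii), Db (IV), Eb (V), Fm (vi), Gdim (vii°).
Shared triads with their functions: Eb (I in Eb major, V in Ab major); Fm (ii in Eb major, vi in Ab major); Ab (IV in Eb major, I in Ab major); Cm (vi in Eb major, iii in Ab major).

Eb, Fm, Ab, Cm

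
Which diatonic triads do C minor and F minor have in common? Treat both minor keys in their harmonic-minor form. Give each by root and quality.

Triads in C minor (harmonic minor): C minor (i), D diminished (ii°), Eb augmented (III+), F minor (iv), G major (V), Ab major (VI), B diminished (vii°).
Triads in F minor (harmonic minor): F minor (i), G diminished (ii°), Ab augmented (III+), Bb minor (iv), C major (V), Db major (VI), E diminished (vii°).
Shared triads with their functions: F minor (iv in C minor, i in F minor).

Fm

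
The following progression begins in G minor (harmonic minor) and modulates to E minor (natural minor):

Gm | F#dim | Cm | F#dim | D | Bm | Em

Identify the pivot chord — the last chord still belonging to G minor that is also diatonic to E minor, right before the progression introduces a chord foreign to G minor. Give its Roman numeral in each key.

D — V in G minor, VII in E minor

Chords diatonic to G minor: Gm, Adim, Bbaug, Cm, D, Eb, F#dim.
Reading the progression, the first chord not in that set is Bm, so the modulation leaves G minor there.
The chord immediately before Bm is D, which is diatonic to both keys: V in G minor and VII in E minor.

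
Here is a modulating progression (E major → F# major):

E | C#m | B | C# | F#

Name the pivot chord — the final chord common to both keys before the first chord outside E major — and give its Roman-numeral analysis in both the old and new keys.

B — V in E major, IV in F# major

Chords diatonic to E major: E, F#m, G#m, A, B, C#m, D#dim.
Reading the progression, the first chord not in that set is C#, so the modulation leaves E major there.
The chord immediately before C# is B, which is diatonic to both keys: V in E major and IV in F# major.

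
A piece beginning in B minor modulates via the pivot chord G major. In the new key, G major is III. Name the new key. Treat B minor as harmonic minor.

The numeral III denotes a major triad on scale degree 3. With G on degree 3, the tonic of the new key is E.
Degree 3 carries a major triad in natural-minor keys, so the destination is E minor.
Check: the diatonic triads of E minor (natural minor) are Em (i), F#dim (ii°), G (III), Am (iv), Bm (v), C (VI), D (VII) — G major is indeed III.

E minor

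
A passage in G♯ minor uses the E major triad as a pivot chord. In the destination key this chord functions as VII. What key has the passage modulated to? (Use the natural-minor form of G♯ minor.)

F♯ minor

The numeral VII denotes a major triad on scale degree 7. With E on degree 7, the tonic of the new key is F♯.
Degree 7 carries a major triad in natural-minor keys, so the destination is F♯ minor.
Check: the diatonic triads of F♯ minor (natural minor) are F♯m (i), G♯dim (ii°), A (III), Bm (iv), C♯m (v), D (VI), E (VII) — E major is indeed VII.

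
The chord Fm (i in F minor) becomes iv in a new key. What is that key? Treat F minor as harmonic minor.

The numeral iv denotes a minor triad on scale degree 4. With F on degree 4, the tonic of the new key is C.
Degree 4 carries a minor triad in minor keys, so the destination is C minor.
Check: the diatonic triads of C minor (natural minor) are Cm (i), Ddim (ii°), Eb (III), Fm (iv), Gm (v), Ab (VI), Bb (VII) — Fm is indeed iv.

C minor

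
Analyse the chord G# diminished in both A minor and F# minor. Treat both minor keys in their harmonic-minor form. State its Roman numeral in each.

vii° in A minor; ii° in F# minor

The scale of A minor (harmonic minor) is A B C D E F G#; G# is degree 7, and the triad built there (G#-B-D) is diminished, so it is vii°.
The scale of F# minor (harmonic minor) is F# G# A B C# D E#; G# is degree 2, and the triad built there (G#-B-D) is diminished, so it is ii°.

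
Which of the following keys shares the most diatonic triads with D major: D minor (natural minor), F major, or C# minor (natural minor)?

C# minor

Triads of D major: D (I), Em (ii), F#m (iii), G (IV), A (V), Bm (vi), C#dim (vii°).
D minor (natural minor) shares 0: none.
F major shares 0: none.
C# minor (natural minor) shares 2: F#m, A.
The most common triads (2) are shared with C# minor.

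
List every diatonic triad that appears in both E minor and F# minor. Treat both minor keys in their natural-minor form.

Bm, D

Triads in E minor (natural minor): Em (i), F#dim (ii°), G (III), Am (iv), Bm (v), C (VI), D (VII).
Triads in F# minor (natural minor): F#m (i), G#dim (ii°), A (III), Bm (iv), C#m (v), D (VI), E (VII).
Shared triads with their functions: Bm (v in E minor, iv in F# minor); D (VII in E minor, VI in F# minor).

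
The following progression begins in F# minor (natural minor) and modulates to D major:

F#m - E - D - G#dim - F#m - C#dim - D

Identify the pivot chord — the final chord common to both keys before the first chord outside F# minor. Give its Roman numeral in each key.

Chords diatonic to F# minor: F#m, G#dim, A, Bm, C#m, D, E.
Reading the progression, the first chord not in that set is C#dim, so the modulation leaves F# minor there.
The chord immediately before C#dim is F#m, which is diatonic to both keys: i in F# minor and iii in D major.

F#m — i in F# minor, iii in D major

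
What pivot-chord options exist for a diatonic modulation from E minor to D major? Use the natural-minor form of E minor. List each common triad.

Triads in E minor (natural minor): Em (i), F♯dim (ii°), G (III), Am (iv), Bm (v), C (VI), D (VII).
Triads in D major: D (I), Em (ii), F♯m (iii), G (IV), A (V), Bm (vi), C♯dim (vii°).
Shared triads with their functions: Em (i in E minor, ii in D major); G (III in E minor, IV in D major); Bm (v in E minor, vi in D major); D (VII in E minor, I in D major).

Em, G, Bm, D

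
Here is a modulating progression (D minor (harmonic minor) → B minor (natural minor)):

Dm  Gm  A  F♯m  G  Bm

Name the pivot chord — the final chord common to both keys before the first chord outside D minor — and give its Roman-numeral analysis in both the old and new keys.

A — V in D minor, VII in B minor

Chords diatonic to D minor: Dm, Edim, Faug, Gm, A, B♭, C♯dim.
Reading the progression, the first chord not in that set is F♯m, so the modulation leaves D minor there.
The chord immediately before F♯m is A, which is diatonic to both keys: V in D minor and VII in B minor.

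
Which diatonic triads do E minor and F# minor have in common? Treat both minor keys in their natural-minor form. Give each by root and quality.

Bm, D

Triads in E minor (natural minor): Em (i), F#dim (ii°), G (III), Am (iv), Bm (v), C (VI), D (VII).
Triads in F# minor (natural minor): F#m (i), G#dim (ii°), A (III), Bm (iv), C#m (v), D (VI), E (VII).
Shared triads with their functions: Bm (v in E minor, iv in F# minor); D (VII in E minor, VI in F# minor).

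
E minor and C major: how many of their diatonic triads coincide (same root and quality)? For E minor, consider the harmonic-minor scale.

Diatonic triads of E minor (harmonic minor): Em (i), F♯dim (ii°), Gaug (III+), Am (iv), B (V), C (VI), D♯dim (vii°).
Diatonic triads of C major: C (I), Dm (ii), Em (iii), F (IV), G (V), Am (vi), Bdim (vii°).
Matching root and quality in both lists: Em, Am, C.
That gives 3 common triads.

3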